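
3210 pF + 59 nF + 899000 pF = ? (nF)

In nF:
  3210 pF = 3210 × 10⁻³ nF = 3.21
  59 nF → 59
  899000 pF = 899000 × 10⁻³ nF = 899
Sum: 3.21 + 59 + 899 = 961.21

961.21 nF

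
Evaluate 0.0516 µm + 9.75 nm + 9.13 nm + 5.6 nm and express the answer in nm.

In nm:
  0.0516 µm = 0.0516 × 10^3 nm = 51.6
  9.75 nm → 9.75
  9.13 nm → 9.13
  5.6 nm → 5.6
Sum: 51.6 + 9.75 + 9.13 + 5.6 = 76.08

76.08 nm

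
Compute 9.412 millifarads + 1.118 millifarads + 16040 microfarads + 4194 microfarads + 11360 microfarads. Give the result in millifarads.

42.124 millifarads

In millifarads:
  9.412 millifarads → 9.412
  1.118 millifarads → 1.118
  16040 microfarads = 16040 × 10^-3 millifarads = 16.04
  4194 microfarads = 4194 × 10^-3 millifarads = 4.194
  11360 microfarads = 11360 × 10^-3 millifarads = 11.36
Sum: 9.412 + 1.118 + 16.04 + 4.194 + 11.36 = 42.124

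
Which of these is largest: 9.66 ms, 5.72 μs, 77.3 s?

77.3 s

9.66 ms = 0.00966 s
5.72 μs = 0.00000572 s
77.3 s = 77.3 s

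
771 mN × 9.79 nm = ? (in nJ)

771e-3 × 9.79e-9 = 7548.09e-12 J

7.54809 nJ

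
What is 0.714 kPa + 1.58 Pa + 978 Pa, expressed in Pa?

In Pa:
  0.714 kPa = 0.714e3 Pa = 714
  1.58 Pa → 1.58
  978 Pa → 978
Sum: 714 + 1.58 + 978 = 1693.58

1693.58 Pa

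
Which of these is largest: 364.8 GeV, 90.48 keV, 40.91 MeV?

364.8 GeV

364.8 GeV = 364800000000 eV
90.48 keV = 90480 eV
40.91 MeV = 40910000 eV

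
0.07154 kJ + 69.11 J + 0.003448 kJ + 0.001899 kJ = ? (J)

In J:
  0.07154 kJ = 0.07154e3 J = 71.54
  69.11 J → 69.11
  0.003448 kJ = 0.003448e3 J = 3.448
  0.001899 kJ = 0.001899e3 J = 1.899
Sum: 71.54 + 69.11 + 3.448 + 1.899 = 145.997

145.997 J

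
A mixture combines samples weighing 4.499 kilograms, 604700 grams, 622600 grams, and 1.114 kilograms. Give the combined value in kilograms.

1232.913 kilograms

In kilograms:
  4.499 kilograms → 4.499
  604700 grams = 604700 × 10^-3 kilograms = 604.7
  622600 grams = 622600 × 10^-3 kilograms = 622.6
  1.114 kilograms → 1.114
Sum: 4.499 + 604.7 + 622.6 + 1.114 = 1232.913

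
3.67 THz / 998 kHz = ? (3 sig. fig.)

3680000

(3.67 × 10¹²) / (998 × 10³) = 0.003677 × 10⁹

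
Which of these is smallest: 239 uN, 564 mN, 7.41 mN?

239 uN

239 uN = 0.000239 N
564 mN = 0.564 N
7.41 mN = 0.00741 N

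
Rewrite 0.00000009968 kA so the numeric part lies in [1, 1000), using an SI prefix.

99.68 µA

= 99.68 × 10⁻⁶ A; 10⁻⁶ is micro.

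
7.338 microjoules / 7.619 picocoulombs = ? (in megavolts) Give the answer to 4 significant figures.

(7.338 × 10^-6) / (7.619 × 10^-12) = 0.963119 × 10^6 V

0.9631 megavolts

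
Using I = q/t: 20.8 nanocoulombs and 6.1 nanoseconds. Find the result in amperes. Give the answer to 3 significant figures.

(20.8e-9) / (6.1e-9) = 3.4098 A

3.41 amperes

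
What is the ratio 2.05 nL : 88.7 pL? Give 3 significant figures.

(2.05e-9) / (88.7e-12) = 0.02311e3

23.1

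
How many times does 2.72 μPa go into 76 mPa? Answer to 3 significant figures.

(76 × 10⁻³) / (2.72 × 10⁻⁶) = 27.94 × 10³

27900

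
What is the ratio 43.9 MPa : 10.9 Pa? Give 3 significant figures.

4030000

(43.9e6) / (10.9) = 4.028e6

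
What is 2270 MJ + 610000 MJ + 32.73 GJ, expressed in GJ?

In GJ:
  2270 MJ = 2270 × 10^-3 GJ = 2.27
  610000 MJ = 610000 × 10^-3 GJ = 610
  32.73 GJ → 32.73
Sum: 2.27 + 610 + 32.73 = 645

645 GJ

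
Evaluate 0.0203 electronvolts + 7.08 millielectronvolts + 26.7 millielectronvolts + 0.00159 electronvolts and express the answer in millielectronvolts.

In millielectronvolts:
  0.0203 electronvolts = 0.0203 × 10^3 millielectronvolts = 20.3
  7.08 millielectronvolts → 7.08
  26.7 millielectronvolts → 26.7
  0.00159 electronvolts = 0.00159 × 10^3 millielectronvolts = 1.59
Sum: 20.3 + 7.08 + 26.7 + 1.59 = 55.67

55.67 millielectronvolts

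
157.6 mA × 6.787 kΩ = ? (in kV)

1.0696312 kV

157.6 × 10^-3 × 6.787 × 10^3 = 1069.6312 V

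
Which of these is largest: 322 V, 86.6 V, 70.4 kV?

322 V = 322 V
86.6 V = 86.6 V
70.4 kV = 70400 V

70.4 kV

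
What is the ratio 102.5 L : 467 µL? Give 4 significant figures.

(102.5) / (467 × 10⁻⁶) = 0.21949 × 10⁶

219500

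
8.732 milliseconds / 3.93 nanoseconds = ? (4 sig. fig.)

2222000

(8.732e-3) / (3.93e-9) = 2.2219e6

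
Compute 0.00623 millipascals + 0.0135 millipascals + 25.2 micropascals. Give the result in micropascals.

In micropascals:
  0.00623 millipascals = 0.00623 × 10^3 micropascals = 6.23
  0.0135 millipascals = 0.0135 × 10^3 micropascals = 13.5
  25.2 micropascals → 25.2
Sum: 6.23 + 13.5 + 25.2 = 44.93

44.93 micropascals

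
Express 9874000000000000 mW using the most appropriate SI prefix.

9.874 TW

= 9.874 × 10¹² W; 10¹² is tera.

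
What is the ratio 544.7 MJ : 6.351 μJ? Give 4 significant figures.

85770000000000

(544.7 × 10^6) / (6.351 × 10^-6) = 85.766 × 10^12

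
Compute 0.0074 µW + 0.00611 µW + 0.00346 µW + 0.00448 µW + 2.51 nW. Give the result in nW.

In nW:
  0.0074 µW = 0.0074 × 10³ nW = 7.4
  0.00611 µW = 0.00611 × 10³ nW = 6.11
  0.00346 µW = 0.00346 × 10³ nW = 3.46
  0.00448 µW = 0.00448 × 10³ nW = 4.48
  2.51 nW → 2.51
Sum: 7.4 + 6.11 + 3.46 + 4.48 + 2.51 = 23.96

23.96 nW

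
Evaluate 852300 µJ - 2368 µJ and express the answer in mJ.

In mJ:
  852300 µJ = 852300e-3 mJ = 852.3
  2368 µJ = 2368e-3 mJ = 2.368
Difference: 852.3 - 2.368 = 849.932

849.932 mJ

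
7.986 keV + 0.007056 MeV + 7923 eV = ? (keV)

22.965 keV

In keV:
  7.986 keV → 7.986
  0.007056 MeV = 0.007056 × 10³ keV = 7.056
  7923 eV = 7923 × 10⁻³ keV = 7.923
Sum: 7.986 + 7.056 + 7.923 = 22.965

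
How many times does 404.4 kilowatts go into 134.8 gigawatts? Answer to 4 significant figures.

(134.8 × 10⁹) / (404.4 × 10³) = 0.33333 × 10⁶

333300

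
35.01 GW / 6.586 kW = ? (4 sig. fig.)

5316000

(35.01 × 10^9) / (6.586 × 10^3) = 5.3158 × 10^6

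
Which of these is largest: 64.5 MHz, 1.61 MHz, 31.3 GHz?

31.3 GHz

64.5 MHz = 64500000 Hz
1.61 MHz = 1610000 Hz
31.3 GHz = 31300000000 Hz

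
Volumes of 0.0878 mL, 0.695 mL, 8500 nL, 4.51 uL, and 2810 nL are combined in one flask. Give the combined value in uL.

In uL:
  0.0878 mL = 0.0878e3 uL = 87.8
  0.695 mL = 0.695e3 uL = 695
  8500 nL = 8500e-3 uL = 8.5
  4.51 uL → 4.51
  2810 nL = 2810e-3 uL = 2.81
Sum: 87.8 + 695 + 8.5 + 4.51 + 2.81 = 798.62

798.62 uL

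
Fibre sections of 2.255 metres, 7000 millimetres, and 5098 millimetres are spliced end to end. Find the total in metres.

14.353 metres

In metres:
  2.255 metres → 2.255
  7000 millimetres = 7000e-3 metres = 7
  5098 millimetres = 5098e-3 metres = 5.098
Sum: 2.255 + 7 + 5.098 = 14.353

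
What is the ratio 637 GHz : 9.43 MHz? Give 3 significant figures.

(637 × 10^9) / (9.43 × 10^6) = 67.55 × 10^3

67600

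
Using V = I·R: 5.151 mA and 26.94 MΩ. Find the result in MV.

5.151 × 10⁻³ × 26.94 × 10⁶ = 138.76794 × 10³ V

0.13876794 MV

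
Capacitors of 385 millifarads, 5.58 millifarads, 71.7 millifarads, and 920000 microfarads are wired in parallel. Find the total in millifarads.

1382.28 millifarads

In millifarads:
  385 millifarads → 385
  5.58 millifarads → 5.58
  71.7 millifarads → 71.7
  920000 microfarads = 920000 × 10^-3 millifarads = 920
Sum: 385 + 5.58 + 71.7 + 920 = 1382.28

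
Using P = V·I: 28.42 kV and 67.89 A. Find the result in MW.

28.42e3 × 67.89 = 1929.4338e3 W

1.9294338 MW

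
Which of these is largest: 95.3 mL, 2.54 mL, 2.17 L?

2.17 L

95.3 mL = 0.0953 L
2.54 mL = 0.00254 L
2.17 L = 2.17 L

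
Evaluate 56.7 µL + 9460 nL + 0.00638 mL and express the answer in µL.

In µL:
  56.7 µL → 56.7
  9460 nL = 9460 × 10^-3 µL = 9.46
  0.00638 mL = 0.00638 × 10^3 µL = 6.38
Sum: 56.7 + 9.46 + 6.38 = 72.54

72.54 µL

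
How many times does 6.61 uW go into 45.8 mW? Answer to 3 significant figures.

(45.8e-3) / (6.61e-6) = 6.929e3

6930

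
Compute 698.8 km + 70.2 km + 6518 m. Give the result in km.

775.518 km

In km:
  698.8 km → 698.8
  70.2 km → 70.2
  6518 m = 6518e-3 km = 6.518
Sum: 698.8 + 70.2 + 6.518 = 775.518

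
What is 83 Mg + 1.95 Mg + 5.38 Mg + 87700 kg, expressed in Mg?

178.03 Mg

In Mg:
  83 Mg → 83
  1.95 Mg → 1.95
  5.38 Mg → 5.38
  87700 kg = 87700e-3 Mg = 87.7
Sum: 83 + 1.95 + 5.38 + 87.7 = 178.03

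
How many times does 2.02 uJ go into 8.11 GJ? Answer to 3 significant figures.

(8.11 × 10⁹) / (2.02 × 10⁻⁶) = 4.015 × 10¹⁵

4010000000000000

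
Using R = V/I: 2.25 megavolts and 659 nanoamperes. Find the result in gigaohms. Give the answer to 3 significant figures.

3410 gigaohms

(2.25 × 10^6) / (659 × 10^-9) = 0.0034143 × 10^15 Ω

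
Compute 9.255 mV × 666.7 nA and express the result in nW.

6.1703085 nW

9.255 × 10⁻³ × 666.7 × 10⁻⁹ = 6170.3085 × 10⁻¹² W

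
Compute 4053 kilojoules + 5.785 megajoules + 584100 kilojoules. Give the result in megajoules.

593.938 megajoules

In megajoules:
  4053 kilojoules = 4053 × 10⁻³ megajoules = 4.053
  5.785 megajoules → 5.785
  584100 kilojoules = 584100 × 10⁻³ megajoules = 584.1
Sum: 4.053 + 5.785 + 584.1 = 593.938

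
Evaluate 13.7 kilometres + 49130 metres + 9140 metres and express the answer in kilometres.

In kilometres:
  13.7 kilometres → 13.7
  49130 metres = 49130 × 10⁻³ kilometres = 49.13
  9140 metres = 9140 × 10⁻³ kilometres = 9.14
Sum: 13.7 + 49.13 + 9.14 = 71.97

71.97 kilometres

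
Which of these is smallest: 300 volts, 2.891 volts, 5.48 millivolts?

5.48 millivolts

300 volts = 300 volts
2.891 volts = 2.891 volts
5.48 millivolts = 0.00548 volts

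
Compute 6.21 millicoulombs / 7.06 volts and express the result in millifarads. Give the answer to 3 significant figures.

0.880 millifarads

(6.21e-3) / (7.06) = 0.8796e-3 F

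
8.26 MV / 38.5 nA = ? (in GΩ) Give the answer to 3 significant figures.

(8.26 × 10^6) / (38.5 × 10^-9) = 0.21455 × 10^15 Ω

215000 GΩ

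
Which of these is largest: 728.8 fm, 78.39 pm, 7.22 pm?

728.8 fm = 0.0000000000007288 m
78.39 pm = 0.00000000007839 m
7.22 pm = 0.00000000000722 m

78.39 pm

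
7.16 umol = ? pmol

micro = 10^-6, pico = 10^-12; factor is 10^6.
7.16 × 10^6 = 7160000

7160000 pmol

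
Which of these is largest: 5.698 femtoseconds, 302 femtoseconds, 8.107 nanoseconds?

8.107 nanoseconds

5.698 femtoseconds = 0.000000000000005698 seconds
302 femtoseconds = 0.000000000000302 seconds
8.107 nanoseconds = 0.000000008107 seconds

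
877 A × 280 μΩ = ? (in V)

0.24556 V

877 × 280e-6 = 245560e-6 V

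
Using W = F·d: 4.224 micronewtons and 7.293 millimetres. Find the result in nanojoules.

30.805632 nanojoules

4.224 × 10⁻⁶ × 7.293 × 10⁻³ = 30.805632 × 10⁻⁹ J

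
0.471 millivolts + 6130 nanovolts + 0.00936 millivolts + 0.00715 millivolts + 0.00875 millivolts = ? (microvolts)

In microvolts:
  0.471 millivolts = 0.471 × 10³ microvolts = 471
  6130 nanovolts = 6130 × 10⁻³ microvolts = 6.13
  0.00936 millivolts = 0.00936 × 10³ microvolts = 9.36
  0.00715 millivolts = 0.00715 × 10³ microvolts = 7.15
  0.00875 millivolts = 0.00875 × 10³ microvolts = 8.75
Sum: 471 + 6.13 + 9.36 + 7.15 + 8.75 = 502.39

502.39 microvolts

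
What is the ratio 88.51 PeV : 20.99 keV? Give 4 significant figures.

4217000000000

(88.51e15) / (20.99e3) = 4.2168e12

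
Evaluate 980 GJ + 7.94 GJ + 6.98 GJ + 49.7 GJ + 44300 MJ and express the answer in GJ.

1088.92 GJ

In GJ:
  980 GJ → 980
  7.94 GJ → 7.94
  6.98 GJ → 6.98
  49.7 GJ → 49.7
  44300 MJ = 44300 × 10⁻³ GJ = 44.3
Sum: 980 + 7.94 + 6.98 + 49.7 + 44.3 = 1088.92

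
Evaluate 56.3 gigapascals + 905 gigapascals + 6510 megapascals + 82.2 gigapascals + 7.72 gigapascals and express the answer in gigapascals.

In gigapascals:
  56.3 gigapascals → 56.3
  905 gigapascals → 905
  6510 megapascals = 6510e-3 gigapascals = 6.51
  82.2 gigapascals → 82.2
  7.72 gigapascals → 7.72
Sum: 56.3 + 905 + 6.51 + 82.2 + 7.72 = 1057.73

1057.73 gigapascals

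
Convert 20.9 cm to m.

centi = 10⁻², (no prefix) = 10⁰; factor is 10⁻².
20.9 × 10⁻² = 0.209

0.209 m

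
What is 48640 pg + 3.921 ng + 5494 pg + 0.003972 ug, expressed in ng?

In ng:
  48640 pg = 48640 × 10⁻³ ng = 48.64
  3.921 ng → 3.921
  5494 pg = 5494 × 10⁻³ ng = 5.494
  0.003972 ug = 0.003972 × 10³ ng = 3.972
Sum: 48.64 + 3.921 + 5.494 + 3.972 = 62.027

62.027 ng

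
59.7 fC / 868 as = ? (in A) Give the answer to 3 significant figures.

(59.7e-15) / (868e-18) = 0.068779e3 A

68.8 A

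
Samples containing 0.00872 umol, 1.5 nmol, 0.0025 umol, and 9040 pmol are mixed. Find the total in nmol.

In nmol:
  0.00872 umol = 0.00872e3 nmol = 8.72
  1.5 nmol → 1.5
  0.0025 umol = 0.0025e3 nmol = 2.5
  9040 pmol = 9040e-3 nmol = 9.04
Sum: 8.72 + 1.5 + 2.5 + 9.04 = 21.76

21.76 nmol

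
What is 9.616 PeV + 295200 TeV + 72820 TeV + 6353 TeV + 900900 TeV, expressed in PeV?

1284.889 PeV

In PeV:
  9.616 PeV → 9.616
  295200 TeV = 295200e-3 PeV = 295.2
  72820 TeV = 72820e-3 PeV = 72.82
  6353 TeV = 6353e-3 PeV = 6.353
  900900 TeV = 900900e-3 PeV = 900.9
Sum: 9.616 + 295.2 + 72.82 + 6.353 + 900.9 = 1284.889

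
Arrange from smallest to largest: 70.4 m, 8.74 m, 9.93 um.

9.93 um < 8.74 m < 70.4 m

70.4 m = 70.4 m
8.74 m = 8.74 m
9.93 um = 0.00000993 m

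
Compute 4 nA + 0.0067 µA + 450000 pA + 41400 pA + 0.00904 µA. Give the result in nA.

511.14 nA

In nA:
  4 nA → 4
  0.0067 µA = 0.0067e3 nA = 6.7
  450000 pA = 450000e-3 nA = 450
  41400 pA = 41400e-3 nA = 41.4
  0.00904 µA = 0.00904e3 nA = 9.04
Sum: 4 + 6.7 + 450 + 41.4 + 9.04 = 511.14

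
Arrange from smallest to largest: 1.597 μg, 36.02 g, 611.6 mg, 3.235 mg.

1.597 μg < 3.235 mg < 611.6 mg < 36.02 g

1.597 μg = 0.000001597 g
36.02 g = 36.02 g
611.6 mg = 0.6116 g
3.235 mg = 0.003235 g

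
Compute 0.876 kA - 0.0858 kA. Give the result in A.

In A:
  0.876 kA = 0.876 × 10^3 A = 876
  0.0858 kA = 0.0858 × 10^3 A = 85.8
Difference: 876 - 85.8 = 790.2

790.2 A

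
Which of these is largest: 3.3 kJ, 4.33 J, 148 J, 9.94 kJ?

9.94 kJ

3.3 kJ = 3300 J
4.33 J = 4.33 J
148 J = 148 J
9.94 kJ = 9940 J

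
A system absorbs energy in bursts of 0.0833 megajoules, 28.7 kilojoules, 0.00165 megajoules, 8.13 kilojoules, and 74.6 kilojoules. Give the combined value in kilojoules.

196.38 kilojoules

In kilojoules:
  0.0833 megajoules = 0.0833 × 10^3 kilojoules = 83.3
  28.7 kilojoules → 28.7
  0.00165 megajoules = 0.00165 × 10^3 kilojoules = 1.65
  8.13 kilojoules → 8.13
  74.6 kilojoules → 74.6
Sum: 83.3 + 28.7 + 1.65 + 8.13 + 74.6 = 196.38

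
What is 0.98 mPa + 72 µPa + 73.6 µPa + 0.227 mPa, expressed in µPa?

In µPa:
  0.98 mPa = 0.98e3 µPa = 980
  72 µPa → 72
  73.6 µPa → 73.6
  0.227 mPa = 0.227e3 µPa = 227
Sum: 980 + 72 + 73.6 + 227 = 1352.6

1352.6 µPa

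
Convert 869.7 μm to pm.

869700000 pm

micro = 10^-6, pico = 10^-12; factor is 10^6.
869.7 × 10^6 = 869700000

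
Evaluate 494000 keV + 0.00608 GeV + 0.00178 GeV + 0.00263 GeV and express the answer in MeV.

In MeV:
  494000 keV = 494000 × 10⁻³ MeV = 494
  0.00608 GeV = 0.00608 × 10³ MeV = 6.08
  0.00178 GeV = 0.00178 × 10³ MeV = 1.78
  0.00263 GeV = 0.00263 × 10³ MeV = 2.63
Sum: 494 + 6.08 + 1.78 + 2.63 = 504.49

504.49 MeV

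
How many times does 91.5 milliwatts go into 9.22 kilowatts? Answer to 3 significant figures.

101000

(9.22 × 10^3) / (91.5 × 10^-3) = 0.1008 × 10^6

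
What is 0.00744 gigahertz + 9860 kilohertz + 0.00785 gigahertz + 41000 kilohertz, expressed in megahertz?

66.15 megahertz

In megahertz:
  0.00744 gigahertz = 0.00744 × 10³ megahertz = 7.44
  9860 kilohertz = 9860 × 10⁻³ megahertz = 9.86
  0.00785 gigahertz = 0.00785 × 10³ megahertz = 7.85
  41000 kilohertz = 41000 × 10⁻³ megahertz = 41
Sum: 7.44 + 9.86 + 7.85 + 41 = 66.15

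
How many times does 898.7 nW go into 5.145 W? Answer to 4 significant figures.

5725000

(5.145) / (898.7e-9) = 0.0057249e9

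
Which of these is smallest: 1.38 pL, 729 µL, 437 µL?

1.38 pL = 0.00000000000138 L
729 µL = 0.000729 L
437 µL = 0.000437 L

1.38 pL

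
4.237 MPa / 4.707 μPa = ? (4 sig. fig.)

900100000000

(4.237 × 10⁶) / (4.707 × 10⁻⁶) = 0.90015 × 10¹²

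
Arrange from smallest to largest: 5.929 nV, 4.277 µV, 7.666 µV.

5.929 nV < 4.277 µV < 7.666 µV

5.929 nV = 0.000000005929 V
4.277 µV = 0.000004277 V
7.666 µV = 0.000007666 V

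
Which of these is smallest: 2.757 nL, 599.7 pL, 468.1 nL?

2.757 nL = 0.000000002757 L
599.7 pL = 0.0000000005997 L
468.1 nL = 0.0000004681 L

599.7 pL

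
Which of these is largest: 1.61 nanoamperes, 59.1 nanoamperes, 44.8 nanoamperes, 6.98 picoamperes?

1.61 nanoamperes = 0.00000000161 amperes
59.1 nanoamperes = 0.0000000591 amperes
44.8 nanoamperes = 0.0000000448 amperes
6.98 picoamperes = 0.00000000000698 amperes

59.1 nanoamperes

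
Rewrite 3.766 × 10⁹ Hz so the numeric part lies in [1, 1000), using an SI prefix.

3.766 GHz

= 3.766 × 10⁹ Hz; 10⁹ is giga.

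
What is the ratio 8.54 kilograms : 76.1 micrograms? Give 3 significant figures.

112000000

(8.54e3) / (76.1e-6) = 0.1122e9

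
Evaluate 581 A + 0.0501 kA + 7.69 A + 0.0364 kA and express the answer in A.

675.19 A

In A:
  581 A → 581
  0.0501 kA = 0.0501 × 10³ A = 50.1
  7.69 A → 7.69
  0.0364 kA = 0.0364 × 10³ A = 36.4
Sum: 581 + 50.1 + 7.69 + 36.4 = 675.19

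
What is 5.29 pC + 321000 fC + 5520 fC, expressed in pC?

331.81 pC

In pC:
  5.29 pC → 5.29
  321000 fC = 321000e-3 pC = 321
  5520 fC = 5520e-3 pC = 5.52
Sum: 5.29 + 321 + 5.52 = 331.81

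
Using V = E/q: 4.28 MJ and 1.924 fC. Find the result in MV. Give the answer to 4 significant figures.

(4.28 × 10^6) / (1.924 × 10^-15) = 2.22453 × 10^21 V

2225000000000000 MV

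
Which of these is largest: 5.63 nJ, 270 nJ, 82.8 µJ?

5.63 nJ = 0.00000000563 J
270 nJ = 0.00000027 J
82.8 µJ = 0.0000828 J

82.8 µJ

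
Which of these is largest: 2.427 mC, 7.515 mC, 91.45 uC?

2.427 mC = 0.002427 C
7.515 mC = 0.007515 C
91.45 uC = 0.00009145 C

7.515 mC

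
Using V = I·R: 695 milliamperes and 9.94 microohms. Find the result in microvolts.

695e-3 × 9.94e-6 = 6908.3e-9 V

6.9083 microvolts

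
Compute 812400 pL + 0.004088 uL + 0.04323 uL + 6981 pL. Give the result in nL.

In nL:
  812400 pL = 812400e-3 nL = 812.4
  0.004088 uL = 0.004088e3 nL = 4.088
  0.04323 uL = 0.04323e3 nL = 43.23
  6981 pL = 6981e-3 nL = 6.981
Sum: 812.4 + 4.088 + 43.23 + 6.981 = 866.699

866.699 nL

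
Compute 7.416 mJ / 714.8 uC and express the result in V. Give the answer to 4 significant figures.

10.37 V

(7.416 × 10⁻³) / (714.8 × 10⁻⁶) = 0.0103749 × 10³ V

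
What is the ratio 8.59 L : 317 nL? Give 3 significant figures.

27100000

(8.59) / (317 × 10^-9) = 0.0271 × 10^9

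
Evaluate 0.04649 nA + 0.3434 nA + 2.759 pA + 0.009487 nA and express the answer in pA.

402.136 pA

In pA:
  0.04649 nA = 0.04649 × 10³ pA = 46.49
  0.3434 nA = 0.3434 × 10³ pA = 343.4
  2.759 pA → 2.759
  0.009487 nA = 0.009487 × 10³ pA = 9.487
Sum: 46.49 + 343.4 + 2.759 + 9.487 = 402.136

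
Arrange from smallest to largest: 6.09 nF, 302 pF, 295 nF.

302 pF < 6.09 nF < 295 nF

6.09 nF = 0.00000000609 F
302 pF = 0.000000000302 F
295 nF = 0.000000295 F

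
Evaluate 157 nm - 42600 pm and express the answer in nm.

114.4 nm

In nm:
  157 nm → 157
  42600 pm = 42600 × 10⁻³ nm = 42.6
Difference: 157 - 42.6 = 114.4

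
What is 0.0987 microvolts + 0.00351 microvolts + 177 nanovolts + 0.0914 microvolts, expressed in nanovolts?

In nanovolts:
  0.0987 microvolts = 0.0987 × 10^3 nanovolts = 98.7
  0.00351 microvolts = 0.00351 × 10^3 nanovolts = 3.51
  177 nanovolts → 177
  0.0914 microvolts = 0.0914 × 10^3 nanovolts = 91.4
Sum: 98.7 + 3.51 + 177 + 91.4 = 370.61

370.61 nanovolts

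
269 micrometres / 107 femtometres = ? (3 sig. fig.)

(269e-6) / (107e-15) = 2.514e9

2510000000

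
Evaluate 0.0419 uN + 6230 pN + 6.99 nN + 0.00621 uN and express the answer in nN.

In nN:
  0.0419 uN = 0.0419 × 10³ nN = 41.9
  6230 pN = 6230 × 10⁻³ nN = 6.23
  6.99 nN → 6.99
  0.00621 uN = 0.00621 × 10³ nN = 6.21
Sum: 41.9 + 6.23 + 6.99 + 6.21 = 61.33

61.33 nN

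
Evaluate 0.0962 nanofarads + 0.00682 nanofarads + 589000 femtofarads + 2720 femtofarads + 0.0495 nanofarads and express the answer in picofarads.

744.24 picofarads

In picofarads:
  0.0962 nanofarads = 0.0962 × 10^3 picofarads = 96.2
  0.00682 nanofarads = 0.00682 × 10^3 picofarads = 6.82
  589000 femtofarads = 589000 × 10^-3 picofarads = 589
  2720 femtofarads = 2720 × 10^-3 picofarads = 2.72
  0.0495 nanofarads = 0.0495 × 10^3 picofarads = 49.5
Sum: 96.2 + 6.82 + 589 + 2.72 + 49.5 = 744.24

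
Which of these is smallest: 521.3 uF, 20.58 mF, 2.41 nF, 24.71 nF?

521.3 uF = 0.0005213 F
20.58 mF = 0.02058 F
2.41 nF = 0.00000000241 F
24.71 nF = 0.00000002471 F

2.41 nF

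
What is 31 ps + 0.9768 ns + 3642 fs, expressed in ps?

In ps:
  31 ps → 31
  0.9768 ns = 0.9768 × 10³ ps = 976.8
  3642 fs = 3642 × 10⁻³ ps = 3.642
Sum: 31 + 976.8 + 3.642 = 1011.442

1011.442 ps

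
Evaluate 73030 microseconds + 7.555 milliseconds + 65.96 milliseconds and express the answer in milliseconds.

In milliseconds:
  73030 microseconds = 73030 × 10⁻³ milliseconds = 73.03
  7.555 milliseconds → 7.555
  65.96 milliseconds → 65.96
Sum: 73.03 + 7.555 + 65.96 = 146.545

146.545 milliseconds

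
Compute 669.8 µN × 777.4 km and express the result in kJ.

669.8 × 10⁻⁶ × 777.4 × 10³ = 520702.52 × 10⁻³ J

0.52070252 kJ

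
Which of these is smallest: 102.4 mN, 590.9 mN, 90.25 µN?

90.25 µN

102.4 mN = 0.1024 N
590.9 mN = 0.5909 N
90.25 µN = 0.00009025 N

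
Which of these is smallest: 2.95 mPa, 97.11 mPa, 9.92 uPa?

9.92 uPa

2.95 mPa = 0.00295 Pa
97.11 mPa = 0.09711 Pa
9.92 uPa = 0.00000992 Pa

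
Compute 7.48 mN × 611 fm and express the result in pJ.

0.00457028 pJ

7.48e-3 × 611e-15 = 4570.28e-18 J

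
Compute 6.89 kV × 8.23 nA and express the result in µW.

6.89 × 10^3 × 8.23 × 10^-9 = 56.7047 × 10^-6 W

56.7047 µW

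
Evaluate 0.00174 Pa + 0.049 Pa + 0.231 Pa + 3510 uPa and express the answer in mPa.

285.25 mPa

In mPa:
  0.00174 Pa = 0.00174 × 10³ mPa = 1.74
  0.049 Pa = 0.049 × 10³ mPa = 49
  0.231 Pa = 0.231 × 10³ mPa = 231
  3510 uPa = 3510 × 10⁻³ mPa = 3.51
Sum: 1.74 + 49 + 231 + 3.51 = 285.25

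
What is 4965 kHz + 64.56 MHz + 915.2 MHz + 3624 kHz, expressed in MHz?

In MHz:
  4965 kHz = 4965 × 10^-3 MHz = 4.965
  64.56 MHz → 64.56
  915.2 MHz → 915.2
  3624 kHz = 3624 × 10^-3 MHz = 3.624
Sum: 4.965 + 64.56 + 915.2 + 3.624 = 988.349

988.349 MHz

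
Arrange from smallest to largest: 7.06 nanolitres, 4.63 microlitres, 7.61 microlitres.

7.06 nanolitres = 0.00000000706 litres
4.63 microlitres = 0.00000463 litres
7.61 microlitres = 0.00000761 litres

7.06 nanolitres < 4.63 microlitres < 7.61 microlitres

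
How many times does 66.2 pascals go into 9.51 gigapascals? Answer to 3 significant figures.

(9.51 × 10⁹) / (66.2) = 0.1437 × 10⁹

144000000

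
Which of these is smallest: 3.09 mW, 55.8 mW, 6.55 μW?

3.09 mW = 0.00309 W
55.8 mW = 0.0558 W
6.55 μW = 0.00000655 W

6.55 μW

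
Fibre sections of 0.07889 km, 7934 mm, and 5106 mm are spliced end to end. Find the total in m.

In m:
  0.07889 km = 0.07889 × 10^3 m = 78.89
  7934 mm = 7934 × 10^-3 m = 7.934
  5106 mm = 5106 × 10^-3 m = 5.106
Sum: 78.89 + 7.934 + 5.106 = 91.93

91.93 m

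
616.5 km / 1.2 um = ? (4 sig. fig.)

(616.5 × 10³) / (1.2 × 10⁻⁶) = 513.75 × 10⁹

513800000000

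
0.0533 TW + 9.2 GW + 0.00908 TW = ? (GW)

In GW:
  0.0533 TW = 0.0533 × 10^3 GW = 53.3
  9.2 GW → 9.2
  0.00908 TW = 0.00908 × 10^3 GW = 9.08
Sum: 53.3 + 9.2 + 9.08 = 71.58

71.58 GW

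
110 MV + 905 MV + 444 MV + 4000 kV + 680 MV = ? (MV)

In MV:
  110 MV → 110
  905 MV → 905
  444 MV → 444
  4000 kV = 4000 × 10⁻³ MV = 4
  680 MV → 680
Sum: 110 + 905 + 444 + 4 + 680 = 2143

2143 MV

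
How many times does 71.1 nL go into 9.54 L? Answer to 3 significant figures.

134000000

(9.54) / (71.1 × 10⁻⁹) = 0.1342 × 10⁹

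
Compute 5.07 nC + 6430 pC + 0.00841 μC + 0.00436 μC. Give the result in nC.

24.27 nC

In nC:
  5.07 nC → 5.07
  6430 pC = 6430 × 10^-3 nC = 6.43
  0.00841 μC = 0.00841 × 10^3 nC = 8.41
  0.00436 μC = 0.00436 × 10^3 nC = 4.36
Sum: 5.07 + 6.43 + 8.41 + 4.36 = 24.27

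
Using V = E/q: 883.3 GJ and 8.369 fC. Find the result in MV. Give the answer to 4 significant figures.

(883.3 × 10^9) / (8.369 × 10^-15) = 105.544 × 10^24 V

105500000000000000000 MV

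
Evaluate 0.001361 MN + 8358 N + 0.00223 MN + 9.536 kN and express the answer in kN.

21.485 kN

In kN:
  0.001361 MN = 0.001361e3 kN = 1.361
  8358 N = 8358e-3 kN = 8.358
  0.00223 MN = 0.00223e3 kN = 2.23
  9.536 kN → 9.536
Sum: 1.361 + 8.358 + 2.23 + 9.536 = 21.485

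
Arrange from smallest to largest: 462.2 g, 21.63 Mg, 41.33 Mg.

462.2 g = 462.2 g
21.63 Mg = 21630000 g
41.33 Mg = 41330000 g

462.2 g < 21.63 Mg < 41.33 Mg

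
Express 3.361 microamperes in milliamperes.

0.003361 milliamperes

micro = 1e-6, milli = 1e-3; factor is 1e-3.
3.361 × 1e-3 = 0.003361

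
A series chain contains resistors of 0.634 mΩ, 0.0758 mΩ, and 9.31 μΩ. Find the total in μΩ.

719.11 μΩ

In μΩ:
  0.634 mΩ = 0.634 × 10³ μΩ = 634
  0.0758 mΩ = 0.0758 × 10³ μΩ = 75.8
  9.31 μΩ → 9.31
Sum: 634 + 75.8 + 9.31 = 719.11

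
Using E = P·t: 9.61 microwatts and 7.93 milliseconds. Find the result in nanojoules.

9.61 × 10⁻⁶ × 7.93 × 10⁻³ = 76.2073 × 10⁻⁹ J

76.2073 nanojoules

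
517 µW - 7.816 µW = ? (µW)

In µW:
  517 µW → 517
  7.816 µW → 7.816
Difference: 517 - 7.816 = 509.184

509.184 µW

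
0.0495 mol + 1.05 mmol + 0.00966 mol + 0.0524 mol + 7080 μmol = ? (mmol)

119.69 mmol

In mmol:
  0.0495 mol = 0.0495 × 10³ mmol = 49.5
  1.05 mmol → 1.05
  0.00966 mol = 0.00966 × 10³ mmol = 9.66
  0.0524 mol = 0.0524 × 10³ mmol = 52.4
  7080 μmol = 7080 × 10⁻³ mmol = 7.08
Sum: 49.5 + 1.05 + 9.66 + 52.4 + 7.08 = 119.69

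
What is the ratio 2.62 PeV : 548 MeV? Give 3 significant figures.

(2.62 × 10¹⁵) / (548 × 10⁶) = 0.004781 × 10⁹

4780000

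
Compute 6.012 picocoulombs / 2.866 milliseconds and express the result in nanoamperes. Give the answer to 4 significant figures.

2.098 nanoamperes

(6.012 × 10⁻¹²) / (2.866 × 10⁻³) = 2.0977 × 10⁻⁹ A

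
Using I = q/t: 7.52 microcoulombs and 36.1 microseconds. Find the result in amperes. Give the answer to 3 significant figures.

(7.52 × 10⁻⁶) / (36.1 × 10⁻⁶) = 0.20831 A

0.208 amperes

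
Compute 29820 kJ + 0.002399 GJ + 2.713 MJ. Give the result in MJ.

In MJ:
  29820 kJ = 29820 × 10^-3 MJ = 29.82
  0.002399 GJ = 0.002399 × 10^3 MJ = 2.399
  2.713 MJ → 2.713
Sum: 29.82 + 2.399 + 2.713 = 34.932

34.932 MJ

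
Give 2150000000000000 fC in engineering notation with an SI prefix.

= 2.15 C; mantissa already in [1, 1000).

2.15 C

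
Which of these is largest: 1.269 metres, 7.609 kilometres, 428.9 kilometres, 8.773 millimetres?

1.269 metres = 1.269 metres
7.609 kilometres = 7609 metres
428.9 kilometres = 428900 metres
8.773 millimetres = 0.008773 metres

428.9 kilometres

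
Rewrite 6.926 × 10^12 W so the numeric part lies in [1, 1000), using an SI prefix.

= 6.926 × 10^12 W; 10^12 is tera.

6.926 TW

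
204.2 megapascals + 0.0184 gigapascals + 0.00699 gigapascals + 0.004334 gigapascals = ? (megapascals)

In megapascals:
  204.2 megapascals → 204.2
  0.0184 gigapascals = 0.0184e3 megapascals = 18.4
  0.00699 gigapascals = 0.00699e3 megapascals = 6.99
  0.004334 gigapascals = 0.004334e3 megapascals = 4.334
Sum: 204.2 + 18.4 + 6.99 + 4.334 = 233.924

233.924 megapascals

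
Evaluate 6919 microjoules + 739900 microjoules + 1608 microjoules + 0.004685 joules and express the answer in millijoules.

In millijoules:
  6919 microjoules = 6919 × 10^-3 millijoules = 6.919
  739900 microjoules = 739900 × 10^-3 millijoules = 739.9
  1608 microjoules = 1608 × 10^-3 millijoules = 1.608
  0.004685 joules = 0.004685 × 10^3 millijoules = 4.685
Sum: 6.919 + 739.9 + 1.608 + 4.685 = 753.112

753.112 millijoules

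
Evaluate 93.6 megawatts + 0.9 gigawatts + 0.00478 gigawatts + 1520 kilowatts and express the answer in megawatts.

999.9 megawatts

In megawatts:
  93.6 megawatts → 93.6
  0.9 gigawatts = 0.9 × 10³ megawatts = 900
  0.00478 gigawatts = 0.00478 × 10³ megawatts = 4.78
  1520 kilowatts = 1520 × 10⁻³ megawatts = 1.52
Sum: 93.6 + 900 + 4.78 + 1.52 = 999.9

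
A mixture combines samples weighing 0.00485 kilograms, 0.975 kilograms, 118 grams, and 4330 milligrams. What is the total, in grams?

In grams:
  0.00485 kilograms = 0.00485 × 10³ grams = 4.85
  0.975 kilograms = 0.975 × 10³ grams = 975
  118 grams → 118
  4330 milligrams = 4330 × 10⁻³ grams = 4.33
Sum: 4.85 + 975 + 118 + 4.33 = 1102.18

1102.18 grams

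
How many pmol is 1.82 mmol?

1820000000 pmol

milli = 10⁻³, pico = 10⁻¹²; factor is 10⁹.
1.82 × 10⁹ = 1820000000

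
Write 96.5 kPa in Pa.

kilo = 10³, (no prefix) = 10⁰; factor is 10³.
96.5 × 10³ = 96500

96500 Pa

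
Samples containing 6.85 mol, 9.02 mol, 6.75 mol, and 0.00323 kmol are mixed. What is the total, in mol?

25.85 mol

In mol:
  6.85 mol → 6.85
  9.02 mol → 9.02
  6.75 mol → 6.75
  0.00323 kmol = 0.00323e3 mol = 3.23
Sum: 6.85 + 9.02 + 6.75 + 3.23 = 25.85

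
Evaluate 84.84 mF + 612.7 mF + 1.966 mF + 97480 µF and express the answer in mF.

In mF:
  84.84 mF → 84.84
  612.7 mF → 612.7
  1.966 mF → 1.966
  97480 µF = 97480 × 10^-3 mF = 97.48
Sum: 84.84 + 612.7 + 1.966 + 97.48 = 796.986

796.986 mF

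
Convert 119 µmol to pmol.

micro = 10⁻⁶, pico = 10⁻¹²; factor is 10⁶.
119 × 10⁶ = 119000000

119000000 pmol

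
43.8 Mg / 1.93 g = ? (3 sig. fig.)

22700000

(43.8 × 10⁶) / (1.93) = 22.69 × 10⁶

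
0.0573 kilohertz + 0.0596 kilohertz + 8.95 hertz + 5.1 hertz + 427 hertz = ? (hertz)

557.95 hertz

In hertz:
  0.0573 kilohertz = 0.0573 × 10³ hertz = 57.3
  0.0596 kilohertz = 0.0596 × 10³ hertz = 59.6
  8.95 hertz → 8.95
  5.1 hertz → 5.1
  427 hertz → 427
Sum: 57.3 + 59.6 + 8.95 + 5.1 + 427 = 557.95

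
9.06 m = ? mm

(no prefix) = 10⁰, milli = 10⁻³; factor is 10³.
9.06 × 10³ = 9060

9060 mm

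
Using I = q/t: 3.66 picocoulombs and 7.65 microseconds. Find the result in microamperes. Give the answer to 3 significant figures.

0.478 microamperes

(3.66 × 10⁻¹²) / (7.65 × 10⁻⁶) = 0.47843 × 10⁻⁶ A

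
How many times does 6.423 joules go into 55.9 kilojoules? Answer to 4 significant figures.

(55.9e3) / (6.423) = 8.7031e3

8703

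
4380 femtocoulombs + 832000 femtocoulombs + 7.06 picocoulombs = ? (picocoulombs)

In picocoulombs:
  4380 femtocoulombs = 4380 × 10⁻³ picocoulombs = 4.38
  832000 femtocoulombs = 832000 × 10⁻³ picocoulombs = 832
  7.06 picocoulombs → 7.06
Sum: 4.38 + 832 + 7.06 = 843.44

843.44 picocoulombs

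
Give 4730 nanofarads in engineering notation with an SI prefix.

= 4.73e-6 farads; 1e-6 is micro.

4.73 microfarads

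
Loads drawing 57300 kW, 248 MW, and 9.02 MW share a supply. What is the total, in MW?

314.32 MW

In MW:
  57300 kW = 57300 × 10⁻³ MW = 57.3
  248 MW → 248
  9.02 MW → 9.02
Sum: 57.3 + 248 + 9.02 = 314.32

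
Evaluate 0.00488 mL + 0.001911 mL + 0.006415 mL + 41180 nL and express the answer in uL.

54.386 uL

In uL:
  0.00488 mL = 0.00488e3 uL = 4.88
  0.001911 mL = 0.001911e3 uL = 1.911
  0.006415 mL = 0.006415e3 uL = 6.415
  41180 nL = 41180e-3 uL = 41.18
Sum: 4.88 + 1.911 + 6.415 + 41.18 = 54.386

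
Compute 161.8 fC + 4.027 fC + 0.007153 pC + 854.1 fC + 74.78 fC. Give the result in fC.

1101.86 fC

In fC:
  161.8 fC → 161.8
  4.027 fC → 4.027
  0.007153 pC = 0.007153 × 10^3 fC = 7.153
  854.1 fC → 854.1
  74.78 fC → 74.78
Sum: 161.8 + 4.027 + 7.153 + 854.1 + 74.78 = 1101.86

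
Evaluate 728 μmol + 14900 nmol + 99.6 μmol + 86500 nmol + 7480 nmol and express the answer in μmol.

936.48 μmol

In μmol:
  728 μmol → 728
  14900 nmol = 14900e-3 μmol = 14.9
  99.6 μmol → 99.6
  86500 nmol = 86500e-3 μmol = 86.5
  7480 nmol = 7480e-3 μmol = 7.48
Sum: 728 + 14.9 + 99.6 + 86.5 + 7.48 = 936.48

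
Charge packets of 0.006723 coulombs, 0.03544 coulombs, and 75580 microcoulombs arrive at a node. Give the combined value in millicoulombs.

117.743 millicoulombs

In millicoulombs:
  0.006723 coulombs = 0.006723e3 millicoulombs = 6.723
  0.03544 coulombs = 0.03544e3 millicoulombs = 35.44
  75580 microcoulombs = 75580e-3 millicoulombs = 75.58
Sum: 6.723 + 35.44 + 75.58 = 117.743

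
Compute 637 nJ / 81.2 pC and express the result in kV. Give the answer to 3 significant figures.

7.84 kV

(637 × 10⁻⁹) / (81.2 × 10⁻¹²) = 7.8448 × 10³ V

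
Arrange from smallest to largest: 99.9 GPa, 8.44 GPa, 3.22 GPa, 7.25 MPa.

99.9 GPa = 99900000000 Pa
8.44 GPa = 8440000000 Pa
3.22 GPa = 3220000000 Pa
7.25 MPa = 7250000 Pa

7.25 MPa < 3.22 GPa < 8.44 GPa < 99.9 GPa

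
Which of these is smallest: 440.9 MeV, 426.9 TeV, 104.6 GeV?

440.9 MeV = 440900000 eV
426.9 TeV = 426900000000000 eV
104.6 GeV = 104600000000 eV

440.9 MeV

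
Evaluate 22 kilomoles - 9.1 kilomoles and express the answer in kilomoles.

In kilomoles:
  22 kilomoles → 22
  9.1 kilomoles → 9.1
Difference: 22 - 9.1 = 12.9

12.9 kilomoles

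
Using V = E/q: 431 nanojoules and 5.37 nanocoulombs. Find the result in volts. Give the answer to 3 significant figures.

80.3 volts

(431 × 10^-9) / (5.37 × 10^-9) = 80.261 V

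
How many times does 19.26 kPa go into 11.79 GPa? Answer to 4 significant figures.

(11.79 × 10⁹) / (19.26 × 10³) = 0.61215 × 10⁶

612100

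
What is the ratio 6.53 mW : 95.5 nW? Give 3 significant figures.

(6.53 × 10⁻³) / (95.5 × 10⁻⁹) = 0.06838 × 10⁶

68400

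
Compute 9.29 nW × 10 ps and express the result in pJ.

9.29e-9 × 10e-12 = 92.9e-21 J

0.0000000929 pJ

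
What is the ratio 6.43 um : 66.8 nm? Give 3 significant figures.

96.3

(6.43 × 10⁻⁶) / (66.8 × 10⁻⁹) = 0.09626 × 10³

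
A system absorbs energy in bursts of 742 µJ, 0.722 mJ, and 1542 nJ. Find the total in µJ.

In µJ:
  742 µJ → 742
  0.722 mJ = 0.722 × 10³ µJ = 722
  1542 nJ = 1542 × 10⁻³ µJ = 1.542
Sum: 742 + 722 + 1.542 = 1465.542

1465.542 µJ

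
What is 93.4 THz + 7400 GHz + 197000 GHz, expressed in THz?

In THz:
  93.4 THz → 93.4
  7400 GHz = 7400e-3 THz = 7.4
  197000 GHz = 197000e-3 THz = 197
Sum: 93.4 + 7.4 + 197 = 297.8

297.8 THz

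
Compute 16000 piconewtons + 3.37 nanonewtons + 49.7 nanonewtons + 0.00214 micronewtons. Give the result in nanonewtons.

In nanonewtons:
  16000 piconewtons = 16000 × 10^-3 nanonewtons = 16
  3.37 nanonewtons → 3.37
  49.7 nanonewtons → 49.7
  0.00214 micronewtons = 0.00214 × 10^3 nanonewtons = 2.14
Sum: 16 + 3.37 + 49.7 + 2.14 = 71.21

71.21 nanonewtons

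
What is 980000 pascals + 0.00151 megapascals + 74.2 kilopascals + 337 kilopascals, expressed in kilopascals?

In kilopascals:
  980000 pascals = 980000 × 10^-3 kilopascals = 980
  0.00151 megapascals = 0.00151 × 10^3 kilopascals = 1.51
  74.2 kilopascals → 74.2
  337 kilopascals → 337
Sum: 980 + 1.51 + 74.2 + 337 = 1392.71

1392.71 kilopascals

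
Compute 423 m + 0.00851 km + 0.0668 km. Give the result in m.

498.31 m

In m:
  423 m → 423
  0.00851 km = 0.00851 × 10^3 m = 8.51
  0.0668 km = 0.0668 × 10^3 m = 66.8
Sum: 423 + 8.51 + 66.8 = 498.31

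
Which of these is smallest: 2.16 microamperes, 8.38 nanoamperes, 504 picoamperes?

504 picoamperes

2.16 microamperes = 0.00000216 amperes
8.38 nanoamperes = 0.00000000838 amperes
504 picoamperes = 0.000000000504 amperes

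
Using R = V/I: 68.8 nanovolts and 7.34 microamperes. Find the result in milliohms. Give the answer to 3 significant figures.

(68.8e-9) / (7.34e-6) = 9.3733e-3 Ω

9.37 milliohms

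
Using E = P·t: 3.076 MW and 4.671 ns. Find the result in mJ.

14.367996 mJ

3.076 × 10⁶ × 4.671 × 10⁻⁹ = 14.367996 × 10⁻³ J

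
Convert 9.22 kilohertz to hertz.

9220 hertz

kilo = 1e3, (no prefix) = 1e0; factor is 1e3.
9.22 × 1e3 = 9220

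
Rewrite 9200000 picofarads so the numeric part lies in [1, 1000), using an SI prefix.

= 9.2 × 10⁻⁶ farads; 10⁻⁶ is micro.

9.2 microfarads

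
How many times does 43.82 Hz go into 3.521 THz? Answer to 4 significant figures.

80350000000

(3.521e12) / (43.82) = 0.080351e12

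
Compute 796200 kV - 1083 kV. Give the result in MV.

795.117 MV

In MV:
  796200 kV = 796200 × 10^-3 MV = 796.2
  1083 kV = 1083 × 10^-3 MV = 1.083
Difference: 796.2 - 1.083 = 795.117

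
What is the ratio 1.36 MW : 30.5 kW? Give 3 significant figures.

44.6

(1.36 × 10⁶) / (30.5 × 10³) = 0.04459 × 10³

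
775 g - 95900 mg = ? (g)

679.1 g

In g:
  775 g → 775
  95900 mg = 95900 × 10⁻³ g = 95.9
Difference: 775 - 95.9 = 679.1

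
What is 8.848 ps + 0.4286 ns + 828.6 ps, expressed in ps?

1266.048 ps

In ps:
  8.848 ps → 8.848
  0.4286 ns = 0.4286e3 ps = 428.6
  828.6 ps → 828.6
Sum: 8.848 + 428.6 + 828.6 = 1266.048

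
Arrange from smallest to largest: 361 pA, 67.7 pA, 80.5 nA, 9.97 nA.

361 pA = 0.000000000361 A
67.7 pA = 0.0000000000677 A
80.5 nA = 0.0000000805 A
9.97 nA = 0.00000000997 A

67.7 pA < 361 pA < 9.97 nA < 80.5 nA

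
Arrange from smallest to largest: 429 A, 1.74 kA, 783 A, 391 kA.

429 A = 429 A
1.74 kA = 1740 A
783 A = 783 A
391 kA = 391000 A

429 A < 783 A < 1.74 kA < 391 kA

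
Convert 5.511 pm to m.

pico = 1e-12, (no prefix) = 1e0; factor is 1e-12.
5.511 × 1e-12 = 0.000000000005511

0.000000000005511 m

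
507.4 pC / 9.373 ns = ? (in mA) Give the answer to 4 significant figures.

(507.4 × 10⁻¹²) / (9.373 × 10⁻⁹) = 54.1342 × 10⁻³ A

54.13 mA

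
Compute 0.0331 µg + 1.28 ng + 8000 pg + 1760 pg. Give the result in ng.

44.14 ng

In ng:
  0.0331 µg = 0.0331 × 10^3 ng = 33.1
  1.28 ng → 1.28
  8000 pg = 8000 × 10^-3 ng = 8
  1760 pg = 1760 × 10^-3 ng = 1.76
Sum: 33.1 + 1.28 + 8 + 1.76 = 44.14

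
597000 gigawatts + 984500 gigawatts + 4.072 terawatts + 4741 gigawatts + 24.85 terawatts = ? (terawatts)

1615.163 terawatts

In terawatts:
  597000 gigawatts = 597000 × 10⁻³ terawatts = 597
  984500 gigawatts = 984500 × 10⁻³ terawatts = 984.5
  4.072 terawatts → 4.072
  4741 gigawatts = 4741 × 10⁻³ terawatts = 4.741
  24.85 terawatts → 24.85
Sum: 597 + 984.5 + 4.072 + 4.741 + 24.85 = 1615.163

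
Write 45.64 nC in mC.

nano = 1e-9, milli = 1e-3; factor is 1e-6.
45.64 × 1e-6 = 0.00004564

0.00004564 mC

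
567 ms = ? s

milli = 1e-3, (no prefix) = 1e0; factor is 1e-3.
567 × 1e-3 = 0.567

0.567 s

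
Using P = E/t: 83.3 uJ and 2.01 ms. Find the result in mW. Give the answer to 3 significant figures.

41.4 mW

(83.3 × 10⁻⁶) / (2.01 × 10⁻³) = 41.443 × 10⁻³ W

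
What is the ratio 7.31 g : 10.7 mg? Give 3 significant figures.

(7.31) / (10.7e-3) = 0.6832e3

683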